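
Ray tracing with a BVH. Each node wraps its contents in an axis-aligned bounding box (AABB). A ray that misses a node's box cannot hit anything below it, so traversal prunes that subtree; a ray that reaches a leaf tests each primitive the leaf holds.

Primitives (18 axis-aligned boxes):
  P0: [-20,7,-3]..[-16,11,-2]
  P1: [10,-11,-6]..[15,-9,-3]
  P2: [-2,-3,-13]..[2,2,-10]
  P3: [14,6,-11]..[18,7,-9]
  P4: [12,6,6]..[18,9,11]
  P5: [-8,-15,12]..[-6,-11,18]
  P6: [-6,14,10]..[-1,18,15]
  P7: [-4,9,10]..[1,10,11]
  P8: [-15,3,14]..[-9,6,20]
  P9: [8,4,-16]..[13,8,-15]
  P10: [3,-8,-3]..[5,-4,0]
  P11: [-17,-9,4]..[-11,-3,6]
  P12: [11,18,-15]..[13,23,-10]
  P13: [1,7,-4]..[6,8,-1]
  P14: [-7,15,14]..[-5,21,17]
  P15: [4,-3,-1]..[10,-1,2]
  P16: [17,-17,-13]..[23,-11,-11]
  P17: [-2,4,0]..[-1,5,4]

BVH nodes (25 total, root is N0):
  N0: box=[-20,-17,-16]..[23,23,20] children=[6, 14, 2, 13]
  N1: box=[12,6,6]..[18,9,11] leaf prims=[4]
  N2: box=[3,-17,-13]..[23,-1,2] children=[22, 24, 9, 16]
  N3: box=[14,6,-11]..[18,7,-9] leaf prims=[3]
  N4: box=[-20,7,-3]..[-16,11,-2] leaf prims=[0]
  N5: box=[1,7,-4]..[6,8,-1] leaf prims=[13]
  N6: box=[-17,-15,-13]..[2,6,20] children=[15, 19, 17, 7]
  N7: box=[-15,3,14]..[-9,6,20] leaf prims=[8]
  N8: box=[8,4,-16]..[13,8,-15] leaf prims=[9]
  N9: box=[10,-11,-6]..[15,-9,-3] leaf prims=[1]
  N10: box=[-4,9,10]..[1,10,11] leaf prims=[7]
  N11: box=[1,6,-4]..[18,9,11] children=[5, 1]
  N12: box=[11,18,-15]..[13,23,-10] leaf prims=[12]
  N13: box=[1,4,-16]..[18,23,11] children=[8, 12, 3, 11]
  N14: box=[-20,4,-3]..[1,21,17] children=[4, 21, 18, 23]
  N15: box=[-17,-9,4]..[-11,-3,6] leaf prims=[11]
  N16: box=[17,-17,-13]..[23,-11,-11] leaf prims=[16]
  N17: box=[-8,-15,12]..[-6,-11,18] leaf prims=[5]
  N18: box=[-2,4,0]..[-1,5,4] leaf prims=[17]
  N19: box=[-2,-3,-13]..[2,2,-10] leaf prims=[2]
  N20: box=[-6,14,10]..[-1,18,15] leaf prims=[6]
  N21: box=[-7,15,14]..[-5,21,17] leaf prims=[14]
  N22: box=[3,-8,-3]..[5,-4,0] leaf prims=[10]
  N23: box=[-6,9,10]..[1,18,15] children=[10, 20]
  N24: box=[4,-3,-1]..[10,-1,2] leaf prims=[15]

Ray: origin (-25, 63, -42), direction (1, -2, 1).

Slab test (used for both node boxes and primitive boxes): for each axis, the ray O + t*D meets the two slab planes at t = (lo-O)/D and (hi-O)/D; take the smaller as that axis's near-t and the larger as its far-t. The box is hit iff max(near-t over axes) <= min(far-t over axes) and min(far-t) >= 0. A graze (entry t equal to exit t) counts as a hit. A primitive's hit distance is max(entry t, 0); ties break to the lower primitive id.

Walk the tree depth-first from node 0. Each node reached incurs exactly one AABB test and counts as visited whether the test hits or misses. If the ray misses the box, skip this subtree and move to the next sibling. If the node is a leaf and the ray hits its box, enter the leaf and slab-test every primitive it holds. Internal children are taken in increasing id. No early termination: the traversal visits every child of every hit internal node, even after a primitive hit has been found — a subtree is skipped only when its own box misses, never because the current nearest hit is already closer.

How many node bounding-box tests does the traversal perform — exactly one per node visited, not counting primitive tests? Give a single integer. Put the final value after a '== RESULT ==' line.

Trace the traversal:
N0 x:[5,48] y:[20,40] z:[26,62] -> hit [26,40], descend [2, 6, 13, 14]
  N2 x:[28,48] y:[32,40] z:[29,44] -> hit [32,40], descend [9, 16, 22, 24]
    N9 x:[35,40] y:[36,37] z:[36,39] -> hit [36,37] leaf, test {P1@t=36}
    N16 x:[42,48] y:[37,40] z:[29,31] -> miss, prune
    N22 x:[28,30] y:[67/2,71/2] z:[39,42] -> miss, prune
    N24 x:[29,35] y:[32,33] z:[41,44] -> miss, prune
  N6 x:[8,27] y:[57/2,39] z:[29,62] -> miss, prune
  N13 x:[26,43] y:[20,59/2] z:[26,53] -> hit [26,59/2], descend [3, 8, 11, 12]
    N3 x:[39,43] y:[28,57/2] z:[31,33] -> miss, prune
    N8 x:[33,38] y:[55/2,59/2] z:[26,27] -> miss, prune
    N11 x:[26,43] y:[27,57/2] z:[38,53] -> miss, prune
    N12 x:[36,38] y:[20,45/2] z:[27,32] -> miss, prune
  N14 x:[5,26] y:[21,59/2] z:[39,59] -> miss, prune

Visited [0, 2, 9, 16, 22, 24, 6, 13, 3, 8, 11, 12, 14]. Tests: 13 box, 1 leaf. Nearest: P1.

== RESULT ==
13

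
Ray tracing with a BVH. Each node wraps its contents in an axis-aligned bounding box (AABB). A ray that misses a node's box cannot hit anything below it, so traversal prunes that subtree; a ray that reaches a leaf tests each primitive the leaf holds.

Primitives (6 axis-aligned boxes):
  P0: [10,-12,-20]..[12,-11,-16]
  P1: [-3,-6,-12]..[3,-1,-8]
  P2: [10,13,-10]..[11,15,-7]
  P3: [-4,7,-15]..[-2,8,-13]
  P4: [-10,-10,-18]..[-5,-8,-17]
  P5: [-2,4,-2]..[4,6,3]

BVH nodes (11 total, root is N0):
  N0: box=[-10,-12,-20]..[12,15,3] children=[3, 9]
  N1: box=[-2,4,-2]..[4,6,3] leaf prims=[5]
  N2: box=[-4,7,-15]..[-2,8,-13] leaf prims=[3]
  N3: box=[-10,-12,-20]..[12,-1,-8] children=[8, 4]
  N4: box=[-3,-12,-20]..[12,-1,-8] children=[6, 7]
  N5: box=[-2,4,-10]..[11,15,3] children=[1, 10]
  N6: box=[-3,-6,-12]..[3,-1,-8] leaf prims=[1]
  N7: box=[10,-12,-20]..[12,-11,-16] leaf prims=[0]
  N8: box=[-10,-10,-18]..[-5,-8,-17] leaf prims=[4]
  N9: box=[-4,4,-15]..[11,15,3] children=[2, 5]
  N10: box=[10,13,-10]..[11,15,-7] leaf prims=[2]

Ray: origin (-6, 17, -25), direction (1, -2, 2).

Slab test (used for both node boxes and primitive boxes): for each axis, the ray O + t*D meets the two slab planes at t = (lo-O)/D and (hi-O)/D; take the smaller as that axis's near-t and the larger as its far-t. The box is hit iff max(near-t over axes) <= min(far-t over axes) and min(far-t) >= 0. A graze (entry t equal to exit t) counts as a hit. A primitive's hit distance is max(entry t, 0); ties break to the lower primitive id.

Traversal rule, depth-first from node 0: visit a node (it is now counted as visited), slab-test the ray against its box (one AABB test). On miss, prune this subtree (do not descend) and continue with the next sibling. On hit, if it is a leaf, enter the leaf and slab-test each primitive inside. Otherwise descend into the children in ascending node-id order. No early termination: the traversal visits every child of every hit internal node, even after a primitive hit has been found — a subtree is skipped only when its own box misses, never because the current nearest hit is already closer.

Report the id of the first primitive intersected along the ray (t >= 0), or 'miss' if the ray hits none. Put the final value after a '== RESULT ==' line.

Trace the traversal:
N0 x:[-4,18] y:[1,29/2] z:[5/2,14] -> hit [5/2,14], descend [3, 9]
  N3 x:[-4,18] y:[9,29/2] z:[5/2,17/2] -> miss, prune
  N9 x:[2,17] y:[1,13/2] z:[5,14] -> hit [5,13/2], descend [2, 5]
    N2 x:[2,4] y:[9/2,5] z:[5,6] -> miss, prune
    N5 x:[4,17] y:[1,13/2] z:[15/2,14] -> miss, prune

order=[0, 3, 9, 2, 5]  |boxes|=5  |leaves|=0  hit=miss

== RESULT ==
miss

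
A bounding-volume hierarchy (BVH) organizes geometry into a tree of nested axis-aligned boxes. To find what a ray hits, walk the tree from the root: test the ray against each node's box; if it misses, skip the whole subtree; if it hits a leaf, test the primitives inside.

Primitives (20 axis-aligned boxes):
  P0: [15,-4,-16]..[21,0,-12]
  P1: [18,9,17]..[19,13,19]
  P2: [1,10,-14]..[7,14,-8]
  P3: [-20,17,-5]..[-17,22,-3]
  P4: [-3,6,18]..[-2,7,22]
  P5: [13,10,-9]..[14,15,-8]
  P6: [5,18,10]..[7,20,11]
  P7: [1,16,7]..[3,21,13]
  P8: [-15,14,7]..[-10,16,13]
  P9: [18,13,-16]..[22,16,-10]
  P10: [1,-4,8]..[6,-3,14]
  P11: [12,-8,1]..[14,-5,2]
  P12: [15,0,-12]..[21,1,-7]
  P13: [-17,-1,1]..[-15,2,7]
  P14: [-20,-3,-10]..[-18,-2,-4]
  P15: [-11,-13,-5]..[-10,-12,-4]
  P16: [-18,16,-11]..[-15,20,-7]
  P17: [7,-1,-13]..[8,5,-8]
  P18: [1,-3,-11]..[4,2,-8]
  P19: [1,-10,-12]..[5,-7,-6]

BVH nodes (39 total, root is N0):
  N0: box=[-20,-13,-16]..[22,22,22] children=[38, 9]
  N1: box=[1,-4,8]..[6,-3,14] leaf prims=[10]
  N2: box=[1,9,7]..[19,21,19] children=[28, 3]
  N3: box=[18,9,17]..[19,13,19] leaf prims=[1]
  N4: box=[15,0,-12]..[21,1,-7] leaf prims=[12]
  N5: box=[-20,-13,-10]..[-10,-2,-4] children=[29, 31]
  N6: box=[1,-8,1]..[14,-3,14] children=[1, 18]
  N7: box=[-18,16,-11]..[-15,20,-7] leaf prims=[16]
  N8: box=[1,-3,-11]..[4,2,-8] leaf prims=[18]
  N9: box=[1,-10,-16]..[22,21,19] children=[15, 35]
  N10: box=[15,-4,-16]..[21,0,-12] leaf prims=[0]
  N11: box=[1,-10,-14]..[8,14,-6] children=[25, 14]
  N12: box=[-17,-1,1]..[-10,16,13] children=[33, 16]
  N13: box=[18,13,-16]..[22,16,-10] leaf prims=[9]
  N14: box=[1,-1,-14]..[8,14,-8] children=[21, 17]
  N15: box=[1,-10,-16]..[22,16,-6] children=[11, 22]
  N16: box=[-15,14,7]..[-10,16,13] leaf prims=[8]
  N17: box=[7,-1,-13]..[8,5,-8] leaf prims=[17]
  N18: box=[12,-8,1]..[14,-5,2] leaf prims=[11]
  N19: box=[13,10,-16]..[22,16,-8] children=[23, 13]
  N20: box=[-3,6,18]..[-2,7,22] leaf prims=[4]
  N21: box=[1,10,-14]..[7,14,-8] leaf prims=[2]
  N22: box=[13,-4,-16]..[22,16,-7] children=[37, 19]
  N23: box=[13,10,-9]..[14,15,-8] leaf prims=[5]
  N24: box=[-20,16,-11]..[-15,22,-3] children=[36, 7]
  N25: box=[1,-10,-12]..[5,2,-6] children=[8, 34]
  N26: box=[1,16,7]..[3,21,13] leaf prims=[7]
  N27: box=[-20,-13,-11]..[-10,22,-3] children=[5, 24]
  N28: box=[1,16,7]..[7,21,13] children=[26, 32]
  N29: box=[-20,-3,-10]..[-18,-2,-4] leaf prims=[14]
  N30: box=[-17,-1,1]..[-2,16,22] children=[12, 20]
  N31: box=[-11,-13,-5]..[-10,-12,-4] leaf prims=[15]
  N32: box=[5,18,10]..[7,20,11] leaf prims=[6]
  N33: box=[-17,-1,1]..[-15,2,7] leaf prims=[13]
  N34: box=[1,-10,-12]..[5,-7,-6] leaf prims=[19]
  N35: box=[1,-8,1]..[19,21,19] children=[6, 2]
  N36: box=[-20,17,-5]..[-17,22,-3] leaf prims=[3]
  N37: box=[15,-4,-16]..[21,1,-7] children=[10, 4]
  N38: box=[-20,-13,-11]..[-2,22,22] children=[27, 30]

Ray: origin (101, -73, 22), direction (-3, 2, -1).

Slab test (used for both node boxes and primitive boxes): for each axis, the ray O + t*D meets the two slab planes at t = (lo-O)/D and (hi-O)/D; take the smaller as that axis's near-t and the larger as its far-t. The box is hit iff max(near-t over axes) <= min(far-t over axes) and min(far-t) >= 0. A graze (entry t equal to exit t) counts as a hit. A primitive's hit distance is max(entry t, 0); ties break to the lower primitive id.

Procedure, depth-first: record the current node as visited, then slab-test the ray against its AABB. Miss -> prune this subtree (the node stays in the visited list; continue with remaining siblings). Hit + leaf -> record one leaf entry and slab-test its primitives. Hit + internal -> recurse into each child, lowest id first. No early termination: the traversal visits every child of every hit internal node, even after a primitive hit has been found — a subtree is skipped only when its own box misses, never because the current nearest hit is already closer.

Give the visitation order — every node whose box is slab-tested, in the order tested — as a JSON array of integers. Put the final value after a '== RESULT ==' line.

Traverse from the root:
N0 x:[79/3,121/3] y:[30,95/2] z:[0,38] -> hit [30,38], descend [9, 38]
  N9 x:[79/3,100/3] y:[63/2,47] z:[3,38] -> hit [63/2,100/3], descend [15, 35]
    N15 x:[79/3,100/3] y:[63/2,89/2] z:[28,38] -> hit [63/2,100/3], descend [11, 22]
      N11 x:[31,100/3] y:[63/2,87/2] z:[28,36] -> hit [63/2,100/3], descend [14, 25]
        N14 x:[31,100/3] y:[36,87/2] z:[30,36] -> miss, prune
        N25 x:[32,100/3] y:[63/2,75/2] z:[28,34] -> hit [32,100/3], descend [8, 34]
          N8 x:[97/3,100/3] y:[35,75/2] z:[30,33] -> miss, prune
          N34 x:[32,100/3] y:[63/2,33] z:[28,34] -> hit [32,33] leaf, test {P19@t=32}
      N22 x:[79/3,88/3] y:[69/2,89/2] z:[29,38] -> miss, prune
    N35 x:[82/3,100/3] y:[65/2,47] z:[3,21] -> miss, prune
  N38 x:[103/3,121/3] y:[30,95/2] z:[0,33] -> miss, prune

11 AABB tests over nodes [0, 9, 15, 11, 14, 25, 8, 34, 22, 35, 38]; 1 leaf entered; closest P19.

== RESULT ==
[0, 9, 15, 11, 14, 25, 8, 34, 22, 35, 38]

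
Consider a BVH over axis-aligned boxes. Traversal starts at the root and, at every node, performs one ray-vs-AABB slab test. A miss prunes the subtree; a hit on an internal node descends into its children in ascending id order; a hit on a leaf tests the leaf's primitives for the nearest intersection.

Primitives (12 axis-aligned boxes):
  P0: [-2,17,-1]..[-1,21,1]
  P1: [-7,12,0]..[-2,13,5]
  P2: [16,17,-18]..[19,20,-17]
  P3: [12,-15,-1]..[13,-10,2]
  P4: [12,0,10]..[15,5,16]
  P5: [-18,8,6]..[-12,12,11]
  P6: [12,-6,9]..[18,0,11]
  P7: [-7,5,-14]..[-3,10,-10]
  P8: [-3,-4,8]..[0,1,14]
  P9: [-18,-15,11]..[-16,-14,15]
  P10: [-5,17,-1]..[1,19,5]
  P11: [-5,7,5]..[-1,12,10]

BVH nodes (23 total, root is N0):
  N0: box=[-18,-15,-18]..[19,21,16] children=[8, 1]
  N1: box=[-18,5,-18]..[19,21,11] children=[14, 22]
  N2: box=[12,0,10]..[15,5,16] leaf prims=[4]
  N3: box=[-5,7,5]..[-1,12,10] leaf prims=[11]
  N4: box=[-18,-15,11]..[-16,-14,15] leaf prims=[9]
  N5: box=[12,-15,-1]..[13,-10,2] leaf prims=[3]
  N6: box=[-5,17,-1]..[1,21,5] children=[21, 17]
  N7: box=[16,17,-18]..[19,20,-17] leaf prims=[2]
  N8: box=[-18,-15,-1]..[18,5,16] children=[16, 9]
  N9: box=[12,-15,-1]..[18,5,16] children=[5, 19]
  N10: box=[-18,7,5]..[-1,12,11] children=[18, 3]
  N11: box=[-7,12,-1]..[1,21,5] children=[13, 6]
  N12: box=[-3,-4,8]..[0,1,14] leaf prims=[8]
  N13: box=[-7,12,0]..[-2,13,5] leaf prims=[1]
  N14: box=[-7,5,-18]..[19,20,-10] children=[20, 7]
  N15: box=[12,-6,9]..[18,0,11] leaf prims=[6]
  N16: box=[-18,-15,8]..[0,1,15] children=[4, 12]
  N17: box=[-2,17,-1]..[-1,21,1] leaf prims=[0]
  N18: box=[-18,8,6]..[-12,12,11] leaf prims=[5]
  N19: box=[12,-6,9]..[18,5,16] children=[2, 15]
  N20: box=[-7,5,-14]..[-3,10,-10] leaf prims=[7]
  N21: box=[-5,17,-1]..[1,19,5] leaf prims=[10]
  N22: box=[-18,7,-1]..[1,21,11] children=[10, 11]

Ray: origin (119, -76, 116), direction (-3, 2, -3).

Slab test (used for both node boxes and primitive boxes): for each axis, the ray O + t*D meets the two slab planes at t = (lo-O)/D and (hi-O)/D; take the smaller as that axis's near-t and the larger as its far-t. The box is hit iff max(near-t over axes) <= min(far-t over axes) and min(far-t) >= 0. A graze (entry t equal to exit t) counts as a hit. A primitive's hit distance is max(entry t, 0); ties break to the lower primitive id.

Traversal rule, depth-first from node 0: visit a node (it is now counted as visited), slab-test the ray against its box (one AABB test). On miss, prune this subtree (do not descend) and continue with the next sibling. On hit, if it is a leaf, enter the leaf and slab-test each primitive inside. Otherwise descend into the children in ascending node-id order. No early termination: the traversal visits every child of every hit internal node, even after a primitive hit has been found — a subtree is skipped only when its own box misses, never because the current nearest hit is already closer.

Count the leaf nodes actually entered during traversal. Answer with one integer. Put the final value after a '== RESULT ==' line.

Walk:
N0 x:[100/3,137/3] y:[61/2,97/2] z:[100/3,134/3] -> hit [100/3,134/3], descend [1, 8]
  N1 x:[100/3,137/3] y:[81/2,97/2] z:[35,134/3] -> hit [81/2,134/3], descend [14, 22]
    N14 x:[100/3,42] y:[81/2,48] z:[42,134/3] -> hit [42,42], descend [7, 20]
      N7 x:[100/3,103/3] y:[93/2,48] z:[133/3,134/3] -> miss, prune
      N20 x:[122/3,42] y:[81/2,43] z:[42,130/3] -> hit [42,42] leaf, test {P7@t=42}
    N22 x:[118/3,137/3] y:[83/2,97/2] z:[35,39] -> miss, prune
  N8 x:[101/3,137/3] y:[61/2,81/2] z:[100/3,39] -> hit [101/3,39], descend [9, 16]
    N9 x:[101/3,107/3] y:[61/2,81/2] z:[100/3,39] -> hit [101/3,107/3], descend [5, 19]
      N5 x:[106/3,107/3] y:[61/2,33] z:[38,39] -> miss, prune
      N19 x:[101/3,107/3] y:[35,81/2] z:[100/3,107/3] -> hit [35,107/3], descend [2, 15]
        N2 x:[104/3,107/3] y:[38,81/2] z:[100/3,106/3] -> miss, prune
        N15 x:[101/3,107/3] y:[35,38] z:[35,107/3] -> hit [35,107/3] leaf, test {P6@t=35}
    N16 x:[119/3,137/3] y:[61/2,77/2] z:[101/3,36] -> miss, prune

Summary -> nodes [0, 1, 14, 7, 20, 22, 8, 9, 5, 19, 2, 15, 16]; box-tests=13; leaf-entries=2; first=P6

== RESULT ==
2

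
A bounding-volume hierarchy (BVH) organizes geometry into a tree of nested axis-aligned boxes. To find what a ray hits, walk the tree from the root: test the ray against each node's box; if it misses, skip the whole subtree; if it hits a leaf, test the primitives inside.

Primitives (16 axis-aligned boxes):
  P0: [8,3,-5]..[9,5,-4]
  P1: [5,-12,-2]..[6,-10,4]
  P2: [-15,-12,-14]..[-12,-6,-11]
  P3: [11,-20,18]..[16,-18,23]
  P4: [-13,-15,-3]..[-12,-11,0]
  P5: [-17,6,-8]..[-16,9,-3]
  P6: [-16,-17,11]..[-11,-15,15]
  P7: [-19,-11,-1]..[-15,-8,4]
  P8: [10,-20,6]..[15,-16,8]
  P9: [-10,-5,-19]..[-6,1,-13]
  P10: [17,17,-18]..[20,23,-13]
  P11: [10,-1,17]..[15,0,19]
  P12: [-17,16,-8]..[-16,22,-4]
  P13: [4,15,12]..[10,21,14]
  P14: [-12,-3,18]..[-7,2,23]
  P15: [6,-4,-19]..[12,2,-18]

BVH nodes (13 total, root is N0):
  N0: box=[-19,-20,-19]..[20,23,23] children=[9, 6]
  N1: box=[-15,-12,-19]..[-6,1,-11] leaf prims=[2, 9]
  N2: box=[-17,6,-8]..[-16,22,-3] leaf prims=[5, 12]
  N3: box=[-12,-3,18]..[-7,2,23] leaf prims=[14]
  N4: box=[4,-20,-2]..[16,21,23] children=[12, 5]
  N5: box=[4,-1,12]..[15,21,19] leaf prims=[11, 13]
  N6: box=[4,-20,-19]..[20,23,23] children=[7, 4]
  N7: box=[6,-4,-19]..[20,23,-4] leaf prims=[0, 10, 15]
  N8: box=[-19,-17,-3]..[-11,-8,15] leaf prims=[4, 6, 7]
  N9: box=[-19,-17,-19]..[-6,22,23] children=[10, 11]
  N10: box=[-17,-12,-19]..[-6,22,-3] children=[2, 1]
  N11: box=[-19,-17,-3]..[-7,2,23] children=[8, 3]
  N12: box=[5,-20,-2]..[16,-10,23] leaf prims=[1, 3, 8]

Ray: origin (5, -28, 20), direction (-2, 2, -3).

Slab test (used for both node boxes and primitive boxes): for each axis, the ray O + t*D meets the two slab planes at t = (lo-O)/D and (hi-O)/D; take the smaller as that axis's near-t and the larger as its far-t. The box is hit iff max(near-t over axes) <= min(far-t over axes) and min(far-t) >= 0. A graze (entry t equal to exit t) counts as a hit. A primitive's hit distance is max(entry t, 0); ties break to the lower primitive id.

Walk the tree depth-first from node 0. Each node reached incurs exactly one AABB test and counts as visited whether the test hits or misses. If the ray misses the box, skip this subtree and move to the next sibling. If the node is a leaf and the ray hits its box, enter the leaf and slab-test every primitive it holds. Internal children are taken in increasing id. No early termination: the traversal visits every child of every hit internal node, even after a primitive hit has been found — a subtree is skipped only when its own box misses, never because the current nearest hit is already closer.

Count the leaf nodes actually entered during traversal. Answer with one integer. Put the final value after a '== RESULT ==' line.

Trace the traversal:
N0 x:[-15/2,12] y:[4,51/2] z:[-1,13] -> hit [4,12], descend [6, 9]
  N6 x:[-15/2,1/2] y:[4,51/2] z:[-1,13] -> miss, prune
  N9 x:[11/2,12] y:[11/2,25] z:[-1,13] -> hit [11/2,12], descend [10, 11]
    N10 x:[11/2,11] y:[8,25] z:[23/3,13] -> hit [8,11], descend [1, 2]
      N1 x:[11/2,10] y:[8,29/2] z:[31/3,13] -> miss, prune
      N2 x:[21/2,11] y:[17,25] z:[23/3,28/3] -> miss, prune
    N11 x:[6,12] y:[11/2,15] z:[-1,23/3] -> hit [6,23/3], descend [3, 8]
      N3 x:[6,17/2] y:[25/2,15] z:[-1,2/3] -> miss, prune
      N8 x:[8,12] y:[11/2,10] z:[5/3,23/3] -> miss, prune

Visited [0, 6, 9, 10, 1, 2, 11, 3, 8]. Tests: 9 box, 0 leaf. Nearest: miss.

== RESULT ==
0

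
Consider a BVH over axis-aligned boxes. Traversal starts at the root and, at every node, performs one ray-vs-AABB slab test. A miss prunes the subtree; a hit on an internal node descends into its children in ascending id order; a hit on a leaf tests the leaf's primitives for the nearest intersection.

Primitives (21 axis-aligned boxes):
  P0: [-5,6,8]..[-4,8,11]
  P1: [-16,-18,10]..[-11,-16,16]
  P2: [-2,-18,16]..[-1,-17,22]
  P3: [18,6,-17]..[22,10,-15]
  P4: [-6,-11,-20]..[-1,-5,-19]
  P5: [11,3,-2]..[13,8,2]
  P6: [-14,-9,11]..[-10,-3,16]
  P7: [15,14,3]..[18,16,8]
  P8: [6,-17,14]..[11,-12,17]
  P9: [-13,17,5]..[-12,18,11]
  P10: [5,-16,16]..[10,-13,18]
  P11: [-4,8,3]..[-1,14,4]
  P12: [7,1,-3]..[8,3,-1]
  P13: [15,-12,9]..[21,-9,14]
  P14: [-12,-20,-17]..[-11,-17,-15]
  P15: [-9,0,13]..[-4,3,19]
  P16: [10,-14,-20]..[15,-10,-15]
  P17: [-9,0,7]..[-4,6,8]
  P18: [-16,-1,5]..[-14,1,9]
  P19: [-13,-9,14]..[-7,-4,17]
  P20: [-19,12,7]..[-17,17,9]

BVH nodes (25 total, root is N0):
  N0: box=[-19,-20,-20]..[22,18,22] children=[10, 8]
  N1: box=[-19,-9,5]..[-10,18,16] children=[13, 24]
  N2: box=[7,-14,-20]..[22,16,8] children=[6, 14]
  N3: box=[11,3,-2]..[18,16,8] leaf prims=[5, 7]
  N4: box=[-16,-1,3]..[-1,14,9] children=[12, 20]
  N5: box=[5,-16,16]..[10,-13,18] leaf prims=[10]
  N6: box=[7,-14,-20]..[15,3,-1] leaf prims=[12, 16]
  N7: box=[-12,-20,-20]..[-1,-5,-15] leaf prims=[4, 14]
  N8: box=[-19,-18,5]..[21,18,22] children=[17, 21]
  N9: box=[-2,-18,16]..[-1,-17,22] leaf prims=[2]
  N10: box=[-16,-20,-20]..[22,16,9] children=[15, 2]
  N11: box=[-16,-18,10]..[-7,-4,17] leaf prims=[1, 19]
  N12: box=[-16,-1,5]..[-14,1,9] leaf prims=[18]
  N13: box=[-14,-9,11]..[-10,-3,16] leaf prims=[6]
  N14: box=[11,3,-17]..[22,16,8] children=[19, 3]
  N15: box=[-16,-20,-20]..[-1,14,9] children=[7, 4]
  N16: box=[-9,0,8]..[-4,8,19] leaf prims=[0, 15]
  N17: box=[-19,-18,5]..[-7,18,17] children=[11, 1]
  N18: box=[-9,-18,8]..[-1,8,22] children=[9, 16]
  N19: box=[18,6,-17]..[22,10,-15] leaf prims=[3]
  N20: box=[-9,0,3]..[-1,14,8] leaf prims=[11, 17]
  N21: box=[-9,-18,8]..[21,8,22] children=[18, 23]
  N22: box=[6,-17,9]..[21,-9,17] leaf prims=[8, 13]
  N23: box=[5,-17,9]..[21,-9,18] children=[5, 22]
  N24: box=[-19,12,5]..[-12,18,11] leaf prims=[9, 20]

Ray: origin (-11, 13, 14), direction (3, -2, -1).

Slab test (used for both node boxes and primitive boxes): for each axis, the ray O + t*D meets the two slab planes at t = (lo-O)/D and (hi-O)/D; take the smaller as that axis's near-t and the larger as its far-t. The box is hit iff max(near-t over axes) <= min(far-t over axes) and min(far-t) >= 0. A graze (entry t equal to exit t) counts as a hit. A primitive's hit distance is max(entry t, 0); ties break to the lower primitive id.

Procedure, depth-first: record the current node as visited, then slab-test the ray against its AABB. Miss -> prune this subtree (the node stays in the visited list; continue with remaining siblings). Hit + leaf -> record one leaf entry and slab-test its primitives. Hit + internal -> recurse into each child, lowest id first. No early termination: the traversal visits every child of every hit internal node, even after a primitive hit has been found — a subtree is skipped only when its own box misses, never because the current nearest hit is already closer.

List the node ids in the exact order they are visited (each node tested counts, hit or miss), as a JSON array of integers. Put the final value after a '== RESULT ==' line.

Trace the traversal:
N0 x:[-8/3,11] y:[-5/2,33/2] z:[-8,34] -> hit [-5/2,11], descend [8, 10]
  N8 x:[-8/3,32/3] y:[-5/2,31/2] z:[-8,9] -> hit [-5/2,9], descend [17, 21]
    N17 x:[-8/3,4/3] y:[-5/2,31/2] z:[-3,9] -> hit [-5/2,4/3], descend [1, 11]
      N1 x:[-8/3,1/3] y:[-5/2,11] z:[-2,9] -> hit [-2,1/3], descend [13, 24]
        N13 x:[-1,1/3] y:[8,11] z:[-2,3] -> miss, prune
        N24 x:[-8/3,-1/3] y:[-5/2,1/2] z:[3,9] -> miss, prune
      N11 x:[-5/3,4/3] y:[17/2,31/2] z:[-3,4] -> miss, prune
    N21 x:[2/3,32/3] y:[5/2,31/2] z:[-8,6] -> hit [5/2,6], descend [18, 23]
      N18 x:[2/3,10/3] y:[5/2,31/2] z:[-8,6] -> hit [5/2,10/3], descend [9, 16]
        N9 x:[3,10/3] y:[15,31/2] z:[-8,-2] -> miss, prune
        N16 x:[2/3,7/3] y:[5/2,13/2] z:[-5,6] -> miss, prune
      N23 x:[16/3,32/3] y:[11,15] z:[-4,5] -> miss, prune
  N10 x:[-5/3,11] y:[-3/2,33/2] z:[5,34] -> hit [5,11], descend [2, 15]
    N2 x:[6,11] y:[-3/2,27/2] z:[6,34] -> hit [6,11], descend [6, 14]
      N6 x:[6,26/3] y:[5,27/2] z:[15,34] -> miss, prune
      N14 x:[22/3,11] y:[-3/2,5] z:[6,31] -> miss, prune
    N15 x:[-5/3,10/3] y:[-1/2,33/2] z:[5,34] -> miss, prune

Visited [0, 8, 17, 1, 13, 24, 11, 21, 18, 9, 16, 23, 10, 2, 6, 14, 15]. Tests: 17 box, 0 leaf. Nearest: miss.

== RESULT ==
[0, 8, 17, 1, 13, 24, 11, 21, 18, 9, 16, 23, 10, 2, 6, 14, 15]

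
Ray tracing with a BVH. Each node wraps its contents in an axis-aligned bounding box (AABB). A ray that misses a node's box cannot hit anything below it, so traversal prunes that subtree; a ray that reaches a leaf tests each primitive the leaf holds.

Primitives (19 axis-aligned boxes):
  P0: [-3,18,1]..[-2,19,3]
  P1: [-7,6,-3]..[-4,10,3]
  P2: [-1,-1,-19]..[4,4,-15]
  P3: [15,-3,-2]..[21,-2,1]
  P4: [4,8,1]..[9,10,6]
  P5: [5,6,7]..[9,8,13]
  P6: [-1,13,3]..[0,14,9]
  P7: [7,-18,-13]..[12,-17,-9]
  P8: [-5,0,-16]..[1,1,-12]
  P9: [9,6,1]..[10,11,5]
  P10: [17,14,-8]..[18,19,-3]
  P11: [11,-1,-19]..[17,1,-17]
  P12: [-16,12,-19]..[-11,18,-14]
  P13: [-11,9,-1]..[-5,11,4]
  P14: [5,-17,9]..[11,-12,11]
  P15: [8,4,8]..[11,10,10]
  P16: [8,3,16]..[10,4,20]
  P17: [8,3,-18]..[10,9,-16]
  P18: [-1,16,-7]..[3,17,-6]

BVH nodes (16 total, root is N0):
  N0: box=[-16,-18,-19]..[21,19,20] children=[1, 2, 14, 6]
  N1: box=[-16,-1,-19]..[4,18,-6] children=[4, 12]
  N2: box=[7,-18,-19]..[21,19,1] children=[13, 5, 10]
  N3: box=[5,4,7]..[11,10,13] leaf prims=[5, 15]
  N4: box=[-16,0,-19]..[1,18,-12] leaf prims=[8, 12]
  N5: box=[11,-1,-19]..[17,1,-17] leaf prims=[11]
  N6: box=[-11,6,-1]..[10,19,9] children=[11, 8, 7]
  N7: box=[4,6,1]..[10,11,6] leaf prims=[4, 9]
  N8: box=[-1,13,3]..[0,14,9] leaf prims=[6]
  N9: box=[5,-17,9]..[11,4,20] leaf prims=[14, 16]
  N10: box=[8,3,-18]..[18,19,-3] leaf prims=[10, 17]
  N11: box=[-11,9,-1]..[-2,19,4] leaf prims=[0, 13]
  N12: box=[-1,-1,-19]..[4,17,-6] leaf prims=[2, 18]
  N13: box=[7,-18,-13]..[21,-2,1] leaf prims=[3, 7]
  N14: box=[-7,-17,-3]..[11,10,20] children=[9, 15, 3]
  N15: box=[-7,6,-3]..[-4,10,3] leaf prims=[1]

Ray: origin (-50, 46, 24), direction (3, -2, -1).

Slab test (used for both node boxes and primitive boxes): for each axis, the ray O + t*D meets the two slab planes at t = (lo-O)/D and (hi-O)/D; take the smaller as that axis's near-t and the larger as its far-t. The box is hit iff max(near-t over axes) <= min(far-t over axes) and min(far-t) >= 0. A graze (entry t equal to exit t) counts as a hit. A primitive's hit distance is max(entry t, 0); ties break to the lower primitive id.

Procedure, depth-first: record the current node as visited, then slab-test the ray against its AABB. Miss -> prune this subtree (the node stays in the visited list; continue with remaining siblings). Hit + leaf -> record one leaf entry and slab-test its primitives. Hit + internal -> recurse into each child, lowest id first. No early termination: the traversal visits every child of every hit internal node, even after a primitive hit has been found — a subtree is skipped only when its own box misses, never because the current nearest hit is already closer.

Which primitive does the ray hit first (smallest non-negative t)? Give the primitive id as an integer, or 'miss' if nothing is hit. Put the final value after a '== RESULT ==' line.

Walk:
N0 x:[34/3,71/3] y:[27/2,32] z:[4,43] -> hit [27/2,71/3], descend [1, 2, 6, 14]
  N1 x:[34/3,18] y:[14,47/2] z:[30,43] -> miss, prune
  N2 x:[19,71/3] y:[27/2,32] z:[23,43] -> hit [23,71/3], descend [5, 10, 13]
    N5 x:[61/3,67/3] y:[45/2,47/2] z:[41,43] -> miss, prune
    N10 x:[58/3,68/3] y:[27/2,43/2] z:[27,42] -> miss, prune
    N13 x:[19,71/3] y:[24,32] z:[23,37] -> miss, prune
  N6 x:[13,20] y:[27/2,20] z:[15,25] -> hit [15,20], descend [7, 8, 11]
    N7 x:[18,20] y:[35/2,20] z:[18,23] -> hit [18,20] leaf, test {P4@t=18, P9@t=59/3}
    N8 x:[49/3,50/3] y:[16,33/2] z:[15,21] -> hit [49/3,33/2] leaf, test {P6@t=49/3}
    N11 x:[13,16] y:[27/2,37/2] z:[20,25] -> miss, prune
  N14 x:[43/3,61/3] y:[18,63/2] z:[4,27] -> hit [18,61/3], descend [3, 9, 15]
    N3 x:[55/3,61/3] y:[18,21] z:[11,17] -> miss, prune
    N9 x:[55/3,61/3] y:[21,63/2] z:[4,15] -> miss, prune
    N15 x:[43/3,46/3] y:[18,20] z:[21,27] -> miss, prune

Visited [0, 1, 2, 5, 10, 13, 6, 7, 8, 11, 14, 3, 9, 15]. Tests: 14 box, 2 leaf. Nearest: P6.

== RESULT ==
6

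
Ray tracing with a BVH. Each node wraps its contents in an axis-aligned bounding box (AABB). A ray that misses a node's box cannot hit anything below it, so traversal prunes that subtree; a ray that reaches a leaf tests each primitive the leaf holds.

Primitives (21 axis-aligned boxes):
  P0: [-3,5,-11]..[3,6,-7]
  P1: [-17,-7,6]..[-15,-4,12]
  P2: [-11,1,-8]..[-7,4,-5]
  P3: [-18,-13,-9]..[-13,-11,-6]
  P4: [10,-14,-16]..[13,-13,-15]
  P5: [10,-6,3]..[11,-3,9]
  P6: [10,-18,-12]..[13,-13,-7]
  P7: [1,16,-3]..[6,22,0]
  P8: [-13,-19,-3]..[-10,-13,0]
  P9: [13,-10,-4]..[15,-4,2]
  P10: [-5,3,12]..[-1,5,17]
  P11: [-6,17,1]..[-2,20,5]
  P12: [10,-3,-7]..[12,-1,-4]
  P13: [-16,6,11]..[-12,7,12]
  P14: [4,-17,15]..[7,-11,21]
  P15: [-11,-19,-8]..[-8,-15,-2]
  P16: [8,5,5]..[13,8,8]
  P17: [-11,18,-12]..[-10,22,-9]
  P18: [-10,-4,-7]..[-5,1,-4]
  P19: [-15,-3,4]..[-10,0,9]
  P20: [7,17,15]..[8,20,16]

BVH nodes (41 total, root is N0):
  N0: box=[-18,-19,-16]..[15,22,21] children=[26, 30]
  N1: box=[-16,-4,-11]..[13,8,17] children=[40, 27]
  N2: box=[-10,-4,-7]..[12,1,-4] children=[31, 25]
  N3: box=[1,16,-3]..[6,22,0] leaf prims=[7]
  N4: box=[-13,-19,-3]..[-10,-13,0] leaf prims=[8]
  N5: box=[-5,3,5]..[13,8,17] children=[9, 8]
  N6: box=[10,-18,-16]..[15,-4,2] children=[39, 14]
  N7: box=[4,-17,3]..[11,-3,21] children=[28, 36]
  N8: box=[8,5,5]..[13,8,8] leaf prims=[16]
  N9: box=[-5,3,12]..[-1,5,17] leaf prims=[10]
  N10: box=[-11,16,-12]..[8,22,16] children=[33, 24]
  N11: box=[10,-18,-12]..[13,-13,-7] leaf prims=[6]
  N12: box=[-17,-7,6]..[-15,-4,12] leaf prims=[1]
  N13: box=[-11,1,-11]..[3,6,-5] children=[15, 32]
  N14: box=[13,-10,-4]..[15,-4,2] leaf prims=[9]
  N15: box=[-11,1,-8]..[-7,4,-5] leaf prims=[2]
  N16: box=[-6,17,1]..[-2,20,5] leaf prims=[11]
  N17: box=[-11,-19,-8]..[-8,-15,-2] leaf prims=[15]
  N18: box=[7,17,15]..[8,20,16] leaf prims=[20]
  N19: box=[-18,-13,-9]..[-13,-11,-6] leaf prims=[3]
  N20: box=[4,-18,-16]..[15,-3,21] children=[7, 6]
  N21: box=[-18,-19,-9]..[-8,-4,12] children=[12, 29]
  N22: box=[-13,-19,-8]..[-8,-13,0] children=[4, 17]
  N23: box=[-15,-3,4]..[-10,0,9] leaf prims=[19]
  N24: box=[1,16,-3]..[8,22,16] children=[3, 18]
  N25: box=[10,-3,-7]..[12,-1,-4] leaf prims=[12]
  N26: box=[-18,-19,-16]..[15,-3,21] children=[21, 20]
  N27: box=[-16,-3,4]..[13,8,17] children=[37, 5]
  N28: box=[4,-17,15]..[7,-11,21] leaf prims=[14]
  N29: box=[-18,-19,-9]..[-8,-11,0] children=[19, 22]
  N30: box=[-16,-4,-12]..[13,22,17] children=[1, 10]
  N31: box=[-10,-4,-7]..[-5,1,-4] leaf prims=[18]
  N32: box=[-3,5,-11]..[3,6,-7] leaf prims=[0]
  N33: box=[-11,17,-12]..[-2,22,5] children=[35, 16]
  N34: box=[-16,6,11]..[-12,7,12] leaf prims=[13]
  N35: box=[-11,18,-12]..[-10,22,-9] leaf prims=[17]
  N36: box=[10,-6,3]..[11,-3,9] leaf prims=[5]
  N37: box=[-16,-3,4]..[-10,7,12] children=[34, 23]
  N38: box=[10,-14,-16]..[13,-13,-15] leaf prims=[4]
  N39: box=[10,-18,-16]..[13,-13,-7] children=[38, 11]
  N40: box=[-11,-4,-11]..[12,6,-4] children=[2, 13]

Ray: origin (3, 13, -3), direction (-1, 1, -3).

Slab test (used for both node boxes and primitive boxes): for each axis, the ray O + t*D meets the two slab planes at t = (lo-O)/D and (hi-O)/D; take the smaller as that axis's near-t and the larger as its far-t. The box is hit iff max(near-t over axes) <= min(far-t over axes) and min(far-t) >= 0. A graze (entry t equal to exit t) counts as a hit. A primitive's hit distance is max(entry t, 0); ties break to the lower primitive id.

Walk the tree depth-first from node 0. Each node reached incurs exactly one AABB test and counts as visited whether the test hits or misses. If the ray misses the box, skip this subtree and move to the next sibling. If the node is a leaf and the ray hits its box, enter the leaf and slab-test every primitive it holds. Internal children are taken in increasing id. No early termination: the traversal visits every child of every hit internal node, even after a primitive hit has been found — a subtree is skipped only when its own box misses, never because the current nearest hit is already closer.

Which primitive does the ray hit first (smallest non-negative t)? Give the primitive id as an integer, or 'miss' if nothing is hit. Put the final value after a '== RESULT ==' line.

Traverse from the root:
N0 x:[-12,21] y:[-32,9] z:[-8,13/3] -> hit [-8,13/3], descend [26, 30]
  N26 x:[-12,21] y:[-32,-16] z:[-8,13/3] -> miss, prune
  N30 x:[-10,19] y:[-17,9] z:[-20/3,3] -> hit [-20/3,3], descend [1, 10]
    N1 x:[-10,19] y:[-17,-5] z:[-20/3,8/3] -> miss, prune
    N10 x:[-5,14] y:[3,9] z:[-19/3,3] -> hit [3,3], descend [24, 33]
      N24 x:[-5,2] y:[3,9] z:[-19/3,0] -> miss, prune
      N33 x:[5,14] y:[4,9] z:[-8/3,3] -> miss, prune

7 AABB tests over nodes [0, 26, 30, 1, 10, 24, 33]; 0 leaves entered; closest miss.

== RESULT ==
miss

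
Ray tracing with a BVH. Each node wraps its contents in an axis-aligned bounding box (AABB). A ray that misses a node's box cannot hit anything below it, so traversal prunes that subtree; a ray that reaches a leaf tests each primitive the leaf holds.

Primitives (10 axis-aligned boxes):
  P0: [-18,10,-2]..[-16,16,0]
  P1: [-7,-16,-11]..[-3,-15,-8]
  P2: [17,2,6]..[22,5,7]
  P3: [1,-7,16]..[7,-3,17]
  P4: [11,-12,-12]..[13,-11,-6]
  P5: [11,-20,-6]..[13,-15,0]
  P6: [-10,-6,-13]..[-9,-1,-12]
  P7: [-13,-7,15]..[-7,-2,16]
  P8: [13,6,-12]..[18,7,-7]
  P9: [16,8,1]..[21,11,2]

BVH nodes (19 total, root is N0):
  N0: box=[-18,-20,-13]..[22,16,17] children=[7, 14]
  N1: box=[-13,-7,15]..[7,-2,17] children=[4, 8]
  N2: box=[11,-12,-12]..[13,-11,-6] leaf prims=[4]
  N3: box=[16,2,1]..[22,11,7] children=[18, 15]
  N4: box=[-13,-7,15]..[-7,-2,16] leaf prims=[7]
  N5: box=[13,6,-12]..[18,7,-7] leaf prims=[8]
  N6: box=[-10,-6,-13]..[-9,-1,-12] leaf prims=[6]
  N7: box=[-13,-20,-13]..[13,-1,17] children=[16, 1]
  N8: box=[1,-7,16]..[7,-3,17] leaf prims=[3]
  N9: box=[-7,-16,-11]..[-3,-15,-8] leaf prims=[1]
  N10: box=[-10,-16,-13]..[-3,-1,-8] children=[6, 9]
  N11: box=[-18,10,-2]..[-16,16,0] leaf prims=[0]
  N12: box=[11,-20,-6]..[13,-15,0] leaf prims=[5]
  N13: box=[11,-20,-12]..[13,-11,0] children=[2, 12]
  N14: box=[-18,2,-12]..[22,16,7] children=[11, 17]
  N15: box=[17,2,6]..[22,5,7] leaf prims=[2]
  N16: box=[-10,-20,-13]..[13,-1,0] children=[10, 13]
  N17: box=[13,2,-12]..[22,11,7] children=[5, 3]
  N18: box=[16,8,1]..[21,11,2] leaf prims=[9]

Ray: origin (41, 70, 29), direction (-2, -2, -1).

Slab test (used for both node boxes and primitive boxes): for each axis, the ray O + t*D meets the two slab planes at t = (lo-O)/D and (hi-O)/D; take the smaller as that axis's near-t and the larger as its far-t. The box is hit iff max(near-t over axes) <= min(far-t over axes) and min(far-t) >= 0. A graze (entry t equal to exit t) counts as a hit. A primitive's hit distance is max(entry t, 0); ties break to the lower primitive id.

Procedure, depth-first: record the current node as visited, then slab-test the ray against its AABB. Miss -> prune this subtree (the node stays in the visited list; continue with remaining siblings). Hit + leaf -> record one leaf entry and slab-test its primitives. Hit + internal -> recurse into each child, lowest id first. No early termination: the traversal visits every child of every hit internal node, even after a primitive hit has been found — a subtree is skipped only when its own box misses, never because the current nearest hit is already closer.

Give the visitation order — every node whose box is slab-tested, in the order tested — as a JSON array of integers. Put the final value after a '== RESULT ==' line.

Walk:
N0 x:[19/2,59/2] y:[27,45] z:[12,42] -> hit [27,59/2], descend [7, 14]
  N7 x:[14,27] y:[71/2,45] z:[12,42] -> miss, prune
  N14 x:[19/2,59/2] y:[27,34] z:[22,41] -> hit [27,59/2], descend [11, 17]
    N11 x:[57/2,59/2] y:[27,30] z:[29,31] -> hit [29,59/2] leaf, test {P0@t=29}
    N17 x:[19/2,14] y:[59/2,34] z:[22,41] -> miss, prune

Visited [0, 7, 14, 11, 17]. Tests: 5 box, 1 leaf. Nearest: P0.

== RESULT ==
[0, 7, 14, 11, 17]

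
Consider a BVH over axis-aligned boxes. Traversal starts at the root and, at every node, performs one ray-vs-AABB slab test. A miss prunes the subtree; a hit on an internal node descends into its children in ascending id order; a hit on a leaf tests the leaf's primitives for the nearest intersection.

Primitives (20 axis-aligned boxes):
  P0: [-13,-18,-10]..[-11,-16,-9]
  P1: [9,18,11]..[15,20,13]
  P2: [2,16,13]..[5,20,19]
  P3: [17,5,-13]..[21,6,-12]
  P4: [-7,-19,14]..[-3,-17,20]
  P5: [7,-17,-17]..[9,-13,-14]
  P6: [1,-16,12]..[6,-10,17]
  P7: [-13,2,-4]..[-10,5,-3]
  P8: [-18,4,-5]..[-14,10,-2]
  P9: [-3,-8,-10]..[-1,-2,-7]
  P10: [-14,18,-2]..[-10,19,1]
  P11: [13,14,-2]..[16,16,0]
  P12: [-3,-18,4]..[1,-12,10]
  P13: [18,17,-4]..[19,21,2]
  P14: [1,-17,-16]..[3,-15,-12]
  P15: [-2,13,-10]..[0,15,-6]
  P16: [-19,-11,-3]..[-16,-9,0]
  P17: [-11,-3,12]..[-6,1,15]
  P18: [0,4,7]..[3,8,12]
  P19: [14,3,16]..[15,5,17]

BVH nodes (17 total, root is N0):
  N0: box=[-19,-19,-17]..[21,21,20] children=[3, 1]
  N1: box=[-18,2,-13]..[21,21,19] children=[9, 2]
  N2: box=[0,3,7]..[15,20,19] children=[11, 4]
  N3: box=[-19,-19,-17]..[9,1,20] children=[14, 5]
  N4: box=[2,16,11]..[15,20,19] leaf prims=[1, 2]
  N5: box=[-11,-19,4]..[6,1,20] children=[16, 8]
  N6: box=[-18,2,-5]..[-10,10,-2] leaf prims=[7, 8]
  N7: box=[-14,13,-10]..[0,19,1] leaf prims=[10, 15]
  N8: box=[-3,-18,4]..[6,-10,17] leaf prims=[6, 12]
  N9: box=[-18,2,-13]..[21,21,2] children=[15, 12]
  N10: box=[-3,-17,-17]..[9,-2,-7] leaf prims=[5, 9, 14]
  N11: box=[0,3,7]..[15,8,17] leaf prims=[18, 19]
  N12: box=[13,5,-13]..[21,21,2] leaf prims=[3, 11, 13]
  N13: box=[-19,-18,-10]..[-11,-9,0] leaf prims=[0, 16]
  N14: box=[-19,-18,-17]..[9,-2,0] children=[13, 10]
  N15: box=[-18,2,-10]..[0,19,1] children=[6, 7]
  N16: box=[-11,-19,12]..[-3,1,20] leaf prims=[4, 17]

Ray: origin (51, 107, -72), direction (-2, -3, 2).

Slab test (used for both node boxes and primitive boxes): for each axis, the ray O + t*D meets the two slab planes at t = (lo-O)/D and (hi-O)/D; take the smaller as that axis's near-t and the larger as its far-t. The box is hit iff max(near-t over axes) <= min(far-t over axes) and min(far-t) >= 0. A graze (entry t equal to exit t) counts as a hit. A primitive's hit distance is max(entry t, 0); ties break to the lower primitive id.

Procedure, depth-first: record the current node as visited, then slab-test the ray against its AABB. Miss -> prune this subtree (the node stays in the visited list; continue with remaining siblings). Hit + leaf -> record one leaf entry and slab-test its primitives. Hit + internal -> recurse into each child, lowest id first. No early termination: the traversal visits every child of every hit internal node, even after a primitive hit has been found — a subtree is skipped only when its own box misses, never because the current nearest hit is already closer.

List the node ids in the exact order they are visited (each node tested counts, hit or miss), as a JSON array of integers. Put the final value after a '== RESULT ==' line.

Trace the traversal:
N0 x:[15,35] y:[86/3,42] z:[55/2,46] -> hit [86/3,35], descend [1, 3]
  N1 x:[15,69/2] y:[86/3,35] z:[59/2,91/2] -> hit [59/2,69/2], descend [2, 9]
    N2 x:[18,51/2] y:[29,104/3] z:[79/2,91/2] -> miss, prune
    N9 x:[15,69/2] y:[86/3,35] z:[59/2,37] -> hit [59/2,69/2], descend [12, 15]
      N12 x:[15,19] y:[86/3,34] z:[59/2,37] -> miss, prune
      N15 x:[51/2,69/2] y:[88/3,35] z:[31,73/2] -> hit [31,69/2], descend [6, 7]
        N6 x:[61/2,69/2] y:[97/3,35] z:[67/2,35] -> hit [67/2,69/2] leaf, test {P7(miss), P8@t=67/2}
        N7 x:[51/2,65/2] y:[88/3,94/3] z:[31,73/2] -> hit [31,94/3] leaf, test {P10(miss), P15(miss)}
  N3 x:[21,35] y:[106/3,42] z:[55/2,46] -> miss, prune

order=[0, 1, 2, 9, 12, 15, 6, 7, 3]  |boxes|=9  |leaves|=2  hit=P8

== RESULT ==
[0, 1, 2, 9, 12, 15, 6, 7, 3]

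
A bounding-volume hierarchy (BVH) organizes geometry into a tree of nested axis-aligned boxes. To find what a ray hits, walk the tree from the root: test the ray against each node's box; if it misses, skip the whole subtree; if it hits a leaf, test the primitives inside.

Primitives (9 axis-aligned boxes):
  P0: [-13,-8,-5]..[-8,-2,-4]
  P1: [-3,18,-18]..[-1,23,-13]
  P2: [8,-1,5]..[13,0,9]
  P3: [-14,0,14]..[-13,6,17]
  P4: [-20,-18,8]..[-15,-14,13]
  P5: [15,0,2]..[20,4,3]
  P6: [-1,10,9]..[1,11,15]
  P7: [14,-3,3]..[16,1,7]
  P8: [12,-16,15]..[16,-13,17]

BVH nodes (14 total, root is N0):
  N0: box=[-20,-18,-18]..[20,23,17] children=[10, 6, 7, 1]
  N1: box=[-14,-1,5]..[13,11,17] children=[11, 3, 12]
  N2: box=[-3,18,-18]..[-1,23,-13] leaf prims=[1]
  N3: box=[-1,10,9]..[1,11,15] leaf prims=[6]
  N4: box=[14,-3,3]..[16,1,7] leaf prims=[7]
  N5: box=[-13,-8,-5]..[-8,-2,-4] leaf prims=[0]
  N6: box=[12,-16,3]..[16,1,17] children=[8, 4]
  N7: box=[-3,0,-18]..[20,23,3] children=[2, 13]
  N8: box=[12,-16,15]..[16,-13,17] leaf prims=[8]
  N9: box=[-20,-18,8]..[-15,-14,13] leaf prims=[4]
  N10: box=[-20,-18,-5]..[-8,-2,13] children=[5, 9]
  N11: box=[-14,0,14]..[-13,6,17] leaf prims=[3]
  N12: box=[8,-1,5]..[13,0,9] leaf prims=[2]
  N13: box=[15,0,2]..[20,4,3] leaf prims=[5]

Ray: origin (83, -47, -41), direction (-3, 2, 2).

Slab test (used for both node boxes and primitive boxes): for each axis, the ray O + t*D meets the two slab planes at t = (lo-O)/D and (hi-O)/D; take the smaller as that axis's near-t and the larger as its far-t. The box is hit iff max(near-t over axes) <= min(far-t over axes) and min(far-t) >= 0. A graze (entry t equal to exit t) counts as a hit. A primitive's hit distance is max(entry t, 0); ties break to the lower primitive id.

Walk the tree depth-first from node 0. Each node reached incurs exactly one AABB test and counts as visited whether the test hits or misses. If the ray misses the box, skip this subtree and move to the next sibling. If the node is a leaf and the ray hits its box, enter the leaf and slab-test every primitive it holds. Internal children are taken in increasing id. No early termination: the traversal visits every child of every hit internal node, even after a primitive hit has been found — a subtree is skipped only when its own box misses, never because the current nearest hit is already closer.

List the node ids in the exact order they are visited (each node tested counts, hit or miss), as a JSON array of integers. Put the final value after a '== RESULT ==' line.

Traverse from the root:
N0 x:[21,103/3] y:[29/2,35] z:[23/2,29] -> hit [21,29], descend [1, 6, 7, 10]
  N1 x:[70/3,97/3] y:[23,29] z:[23,29] -> hit [70/3,29], descend [3, 11, 12]
    N3 x:[82/3,28] y:[57/2,29] z:[25,28] -> miss, prune
    N11 x:[32,97/3] y:[47/2,53/2] z:[55/2,29] -> miss, prune
    N12 x:[70/3,25] y:[23,47/2] z:[23,25] -> hit [70/3,47/2] leaf, test {P2@t=70/3}
  N6 x:[67/3,71/3] y:[31/2,24] z:[22,29] -> hit [67/3,71/3], descend [4, 8]
    N4 x:[67/3,23] y:[22,24] z:[22,24] -> hit [67/3,23] leaf, test {P7@t=67/3}
    N8 x:[67/3,71/3] y:[31/2,17] z:[28,29] -> miss, prune
  N7 x:[21,86/3] y:[47/2,35] z:[23/2,22] -> miss, prune
  N10 x:[91/3,103/3] y:[29/2,45/2] z:[18,27] -> miss, prune

10 AABB tests over nodes [0, 1, 3, 11, 12, 6, 4, 8, 7, 10]; 2 leaves entered; closest P7.

== RESULT ==
[0, 1, 3, 11, 12, 6, 4, 8, 7, 10]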